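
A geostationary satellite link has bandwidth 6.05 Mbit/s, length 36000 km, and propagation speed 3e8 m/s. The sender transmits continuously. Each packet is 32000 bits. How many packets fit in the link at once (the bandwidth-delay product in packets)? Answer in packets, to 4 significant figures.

Propagation delay = 36000000 / 300000000 = 0.12 s.
BDP = R × t_prop = 6050000 × 0.12 = 726000 bits.
In packets of 32000 bits: 22.69 packets.

22.69 packets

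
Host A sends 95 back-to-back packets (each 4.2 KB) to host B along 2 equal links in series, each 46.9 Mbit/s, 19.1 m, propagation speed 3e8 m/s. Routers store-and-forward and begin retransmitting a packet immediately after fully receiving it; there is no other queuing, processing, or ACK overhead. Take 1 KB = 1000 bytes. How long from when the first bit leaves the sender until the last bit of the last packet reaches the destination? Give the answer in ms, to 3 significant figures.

Per-hop transmission t_tx = L/R = 33600/46900000 = 0.716418 ms.
Per-hop propagation t_prop = 19.1/300000000 = 6.36667e-05 ms.
Pipeline fill: first packet needs 2·t_tx to clear all hops; remaining 94 packets each add one t_tx.
Total = (2+95-1)·t_tx + 2·t_prop = 96·0.716418 + 2·6.36667e-05 = 68.8 ms.

68.8 ms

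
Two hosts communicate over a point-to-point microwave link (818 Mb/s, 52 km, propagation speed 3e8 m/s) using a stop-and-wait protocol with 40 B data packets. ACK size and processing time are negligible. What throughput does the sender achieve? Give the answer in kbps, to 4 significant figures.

t_tx = L/R = 320/818000000 = 3.91198e-07 s.
t_prop = 52000/300000000 = 0.000173333 s; RTT = 0.000346667 s.
Cycle = t_tx + RTT = 0.000347058 s.
Throughput = L / cycle = 320 / 0.000347058 = 922.0 kbps.

922.0 kbps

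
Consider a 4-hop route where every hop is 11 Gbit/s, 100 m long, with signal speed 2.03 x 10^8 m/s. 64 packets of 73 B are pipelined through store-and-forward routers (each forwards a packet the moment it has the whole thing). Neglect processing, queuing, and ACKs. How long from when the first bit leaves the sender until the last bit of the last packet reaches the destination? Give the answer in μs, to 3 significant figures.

Per-hop transmission t_tx = L/R = 584/11000000000 = 0.0530909 μs.
Per-hop propagation t_prop = 100/2.03e+08 = 0.492611 μs.
Pipeline fill: first packet needs 4·t_tx to clear all hops; remaining 63 packets each add one t_tx.
Total = (4+64-1)·t_tx + 4·t_prop = 67·0.0530909 + 4·0.492611 = 5.53 μs.

5.53 μs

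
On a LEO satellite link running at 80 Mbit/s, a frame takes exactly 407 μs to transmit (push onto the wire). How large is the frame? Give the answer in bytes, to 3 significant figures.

4070 bytes

L = R × t_tx = 80000000 b/s × 0.000407 s = 32560 bits.
In bytes: 32560 / 8 = 4070 bytes.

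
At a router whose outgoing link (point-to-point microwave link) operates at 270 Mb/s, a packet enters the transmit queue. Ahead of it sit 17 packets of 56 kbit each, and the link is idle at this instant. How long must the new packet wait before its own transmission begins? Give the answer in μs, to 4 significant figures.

Each queued packet: L/R = 56000/270000000 = 207.407 μs.
17 queued → 3525.93 μs.
Queuing delay = 3526 μs.

3526 μs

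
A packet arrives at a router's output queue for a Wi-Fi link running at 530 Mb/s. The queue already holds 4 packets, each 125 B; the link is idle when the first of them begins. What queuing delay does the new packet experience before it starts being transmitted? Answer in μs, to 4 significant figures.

Each queued packet: L/R = 1000/530000000 = 1.88679 μs.
4 queued → 7.54717 μs.
Queuing delay = 7.547 μs.

7.547 μs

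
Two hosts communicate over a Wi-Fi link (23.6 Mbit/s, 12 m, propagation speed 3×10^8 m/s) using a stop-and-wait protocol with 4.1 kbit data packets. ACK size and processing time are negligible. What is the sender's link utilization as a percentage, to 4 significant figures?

t_tx = L/R = 4100/23600000 = 0.000173729 s.
t_prop = 12/300000000 = 4e-08 s; RTT = 8e-08 s.
Cycle = t_tx + RTT = 0.000173809 s.
Utilization = t_tx / cycle = 0.000173729/0.000173809 = 99.95 %.

99.95 %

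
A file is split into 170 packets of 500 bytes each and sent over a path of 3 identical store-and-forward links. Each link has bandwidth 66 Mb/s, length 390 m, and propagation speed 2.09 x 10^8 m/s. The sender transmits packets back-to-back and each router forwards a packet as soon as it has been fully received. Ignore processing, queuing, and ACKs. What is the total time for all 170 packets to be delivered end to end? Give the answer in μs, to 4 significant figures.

Per-hop transmission t_tx = L/R = 4000/66000000 = 60.6061 μs.
Per-hop propagation t_prop = 390/209000000 = 1.86603 μs.
Pipeline fill: first packet needs 3·t_tx to clear all hops; remaining 169 packets each add one t_tx.
Total = (3+170-1)·t_tx + 3·t_prop = 172·60.6061 + 3·1.86603 = 10430 μs.

10430 μs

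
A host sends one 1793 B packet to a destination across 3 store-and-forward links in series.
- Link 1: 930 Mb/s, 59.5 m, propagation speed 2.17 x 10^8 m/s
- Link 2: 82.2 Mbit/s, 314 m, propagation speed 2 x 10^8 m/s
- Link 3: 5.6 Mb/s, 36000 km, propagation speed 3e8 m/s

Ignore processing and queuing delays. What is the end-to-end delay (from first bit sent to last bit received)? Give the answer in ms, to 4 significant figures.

122.8 ms

L = 1793 × 8 = 14344 bits.
Transmission delays (L/R per hop): 0.0154237, 0.174501, 2.56143 ms; sum = 2.75135 ms.
Propagation delays (d/s per hop): 0.000274194, 0.00157, 120 ms; sum = 120.002 ms.
End-to-end = 122.8 ms.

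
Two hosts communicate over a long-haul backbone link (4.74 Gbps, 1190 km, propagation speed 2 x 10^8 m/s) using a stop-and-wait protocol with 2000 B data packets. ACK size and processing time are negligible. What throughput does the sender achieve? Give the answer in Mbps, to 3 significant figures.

1.34 Mbps

t_tx = L/R = 16000/4740000000 = 3.37553e-06 s.
t_prop = 1190000/200000000 = 0.00595 s; RTT = 0.0119 s.
Cycle = t_tx + RTT = 0.0119034 s.
Throughput = L / cycle = 16000 / 0.0119034 = 1.34 Mbps.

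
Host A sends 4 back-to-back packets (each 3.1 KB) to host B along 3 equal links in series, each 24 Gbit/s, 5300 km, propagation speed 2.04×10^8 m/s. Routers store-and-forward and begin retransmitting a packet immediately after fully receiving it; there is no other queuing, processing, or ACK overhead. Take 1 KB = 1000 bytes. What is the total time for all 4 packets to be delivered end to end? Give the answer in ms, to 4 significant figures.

Per-hop transmission t_tx = L/R = 24800/24000000000 = 0.00103333 ms.
Per-hop propagation t_prop = 5300000/204000000 = 25.9804 ms.
Pipeline fill: first packet needs 3·t_tx to clear all hops; remaining 3 packets each add one t_tx.
Total = (3+4-1)·t_tx + 3·t_prop = 6·0.00103333 + 3·25.9804 = 77.95 ms.

77.95 ms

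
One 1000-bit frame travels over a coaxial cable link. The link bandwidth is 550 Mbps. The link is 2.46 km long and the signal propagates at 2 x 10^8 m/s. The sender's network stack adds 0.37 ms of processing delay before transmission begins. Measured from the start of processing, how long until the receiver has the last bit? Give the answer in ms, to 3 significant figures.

Transmission delay = L/R = 1000 / 550000000 = 0.00181818 ms.
Propagation delay = d/s = 2460 m / 200000000 m/s = 0.0123 ms.
Plus processing delay 0.37 ms = 0.37 ms.
Total = 0.384 ms.

0.384 ms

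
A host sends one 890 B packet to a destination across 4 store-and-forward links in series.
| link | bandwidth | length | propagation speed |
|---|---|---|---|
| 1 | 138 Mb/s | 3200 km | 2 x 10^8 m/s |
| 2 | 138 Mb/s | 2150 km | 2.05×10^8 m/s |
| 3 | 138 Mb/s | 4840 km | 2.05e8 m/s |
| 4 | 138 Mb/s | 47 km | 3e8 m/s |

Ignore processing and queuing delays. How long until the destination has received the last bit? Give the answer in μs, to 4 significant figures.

50460 μs

L = 890 × 8 = 7120 bits.
Transmission delay per hop = L/R = 7120/138000000 = 51.5942 μs; 4 hops → 206.377 μs.
Propagation delays (d/s per hop): 16000, 10487.8, 23609.8, 156.667 μs; sum = 50254.2 μs.
End-to-end = 50460 μs.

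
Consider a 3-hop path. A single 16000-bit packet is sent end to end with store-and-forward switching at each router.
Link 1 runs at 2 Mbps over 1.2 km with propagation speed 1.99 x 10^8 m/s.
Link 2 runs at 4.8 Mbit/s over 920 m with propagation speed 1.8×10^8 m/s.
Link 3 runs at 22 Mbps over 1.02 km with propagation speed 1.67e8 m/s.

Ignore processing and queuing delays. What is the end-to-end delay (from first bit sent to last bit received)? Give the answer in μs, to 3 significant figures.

12100 μs

Transmission delays (L/R per hop): 8000, 3333.33, 727.273 μs; sum = 12060.6 μs.
Propagation delays (d/s per hop): 6.03015, 5.11111, 6.10778 μs; sum = 17.249 μs.
End-to-end = 12100 μs.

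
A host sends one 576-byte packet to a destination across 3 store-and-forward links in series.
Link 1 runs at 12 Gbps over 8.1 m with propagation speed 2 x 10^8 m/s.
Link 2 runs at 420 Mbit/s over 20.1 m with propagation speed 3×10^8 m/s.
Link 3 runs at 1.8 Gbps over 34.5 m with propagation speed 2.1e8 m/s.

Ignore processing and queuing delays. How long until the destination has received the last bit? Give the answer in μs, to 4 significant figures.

14.19 μs

L = 576 × 8 = 4608 bits.
Transmission delays (L/R per hop): 0.384, 10.9714, 2.56 μs; sum = 13.9154 μs.
Propagation delays (d/s per hop): 0.0405, 0.067, 0.164286 μs; sum = 0.271786 μs.
End-to-end = 14.19 μs.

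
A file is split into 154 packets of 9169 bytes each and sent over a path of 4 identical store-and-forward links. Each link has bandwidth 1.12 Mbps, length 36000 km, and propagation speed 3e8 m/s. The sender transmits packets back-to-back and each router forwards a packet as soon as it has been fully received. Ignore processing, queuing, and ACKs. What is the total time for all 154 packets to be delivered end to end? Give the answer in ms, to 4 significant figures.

10760 ms

Per-hop transmission t_tx = L/R = 73352/1120000 = 65.4929 ms.
Per-hop propagation t_prop = 36000000/300000000 = 120 ms.
Pipeline fill: first packet needs 4·t_tx to clear all hops; remaining 153 packets each add one t_tx.
Total = (4+154-1)·t_tx + 4·t_prop = 157·65.4929 + 4·120 = 10760 ms.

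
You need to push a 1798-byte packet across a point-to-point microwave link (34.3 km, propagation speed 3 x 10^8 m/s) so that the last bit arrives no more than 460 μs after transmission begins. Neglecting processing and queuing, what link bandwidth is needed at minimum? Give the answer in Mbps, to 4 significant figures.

L = 14384 bits.
Propagation delay = 34300 / 300000000 = 114.333 μs.
Transmission budget = 460 − 114.333 = 345.667 μs.
R ≥ L / t_tx = 14384 bits / 0.000345667 s = 41.61 Mbps.

41.61 Mbps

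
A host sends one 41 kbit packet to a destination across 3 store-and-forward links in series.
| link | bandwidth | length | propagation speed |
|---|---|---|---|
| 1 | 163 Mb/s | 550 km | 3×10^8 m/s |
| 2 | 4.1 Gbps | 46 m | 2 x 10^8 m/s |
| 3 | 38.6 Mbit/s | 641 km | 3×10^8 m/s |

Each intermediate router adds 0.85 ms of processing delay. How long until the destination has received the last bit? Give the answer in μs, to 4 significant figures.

6994 μs

L = 41000 bits.
Transmission delays (L/R per hop): 251.534, 10, 1062.18 μs; sum = 1323.71 μs.
Propagation delays (d/s per hop): 1833.33, 0.23, 2136.67 μs; sum = 3970.23 μs.
Processing at 2 router(s): 2 × 0.85 ms = 1700 μs.
End-to-end = 6994 μs.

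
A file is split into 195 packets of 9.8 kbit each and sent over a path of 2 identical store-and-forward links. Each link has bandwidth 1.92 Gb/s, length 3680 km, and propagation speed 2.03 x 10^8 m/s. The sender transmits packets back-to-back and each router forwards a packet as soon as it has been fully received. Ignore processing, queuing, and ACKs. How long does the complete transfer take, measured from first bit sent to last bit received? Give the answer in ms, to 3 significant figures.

Per-hop transmission t_tx = L/R = 9800/1920000000 = 0.00510417 ms.
Per-hop propagation t_prop = 3680000/2.03e+08 = 18.1281 ms.
Pipeline fill: first packet needs 2·t_tx to clear all hops; remaining 194 packets each add one t_tx.
Total = (2+195-1)·t_tx + 2·t_prop = 196·0.00510417 + 2·18.1281 = 37.3 ms.

37.3 ms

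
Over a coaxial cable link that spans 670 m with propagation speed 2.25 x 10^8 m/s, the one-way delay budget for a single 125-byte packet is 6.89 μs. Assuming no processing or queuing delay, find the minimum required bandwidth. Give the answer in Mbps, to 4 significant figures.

L = 1000 bits.
Propagation delay = 670 / 225000000 = 2.97778 μs.
Transmission budget = 6.89 − 2.97778 = 3.91222 μs.
R ≥ L / t_tx = 1000 bits / 3.91222e-06 s = 255.6 Mbps.

255.6 Mbps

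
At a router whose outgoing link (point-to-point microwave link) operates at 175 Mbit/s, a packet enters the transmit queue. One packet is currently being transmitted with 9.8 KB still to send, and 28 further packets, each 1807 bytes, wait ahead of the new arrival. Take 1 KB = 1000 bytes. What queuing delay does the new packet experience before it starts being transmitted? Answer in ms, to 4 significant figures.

2.761 ms

Each queued packet: L/R = 14456/175000000 = 0.0826057 ms.
28 queued → 2.31296 ms.
Plus remaining 78400 bits of current packet: 0.448 ms.
Queuing delay = 2.761 ms.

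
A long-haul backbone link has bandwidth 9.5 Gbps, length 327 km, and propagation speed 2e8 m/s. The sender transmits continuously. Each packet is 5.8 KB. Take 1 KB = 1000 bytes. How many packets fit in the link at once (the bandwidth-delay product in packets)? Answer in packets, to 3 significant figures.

335 packets

Propagation delay = 327000 / 200000000 = 0.001635 s.
BDP = R × t_prop = 9500000000 × 0.001635 = 15532500 bits.
In packets of 46400 bits: 335 packets.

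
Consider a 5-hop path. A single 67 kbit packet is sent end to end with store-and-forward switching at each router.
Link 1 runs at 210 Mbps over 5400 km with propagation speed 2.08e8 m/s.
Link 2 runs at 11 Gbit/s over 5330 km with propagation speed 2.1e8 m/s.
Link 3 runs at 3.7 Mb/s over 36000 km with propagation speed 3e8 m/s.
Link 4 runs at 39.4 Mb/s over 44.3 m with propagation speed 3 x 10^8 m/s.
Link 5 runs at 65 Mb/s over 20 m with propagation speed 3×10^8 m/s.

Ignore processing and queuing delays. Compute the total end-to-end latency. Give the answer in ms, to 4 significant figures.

192.5 ms

L = 67000 bits.
Transmission delays (L/R per hop): 0.319048, 0.00609091, 18.1081, 1.70051, 1.03077 ms; sum = 21.1645 ms.
Propagation delays (d/s per hop): 25.9615, 25.381, 120, 0.000147667, 6.66667e-05 ms; sum = 171.343 ms.
End-to-end = 192.5 ms.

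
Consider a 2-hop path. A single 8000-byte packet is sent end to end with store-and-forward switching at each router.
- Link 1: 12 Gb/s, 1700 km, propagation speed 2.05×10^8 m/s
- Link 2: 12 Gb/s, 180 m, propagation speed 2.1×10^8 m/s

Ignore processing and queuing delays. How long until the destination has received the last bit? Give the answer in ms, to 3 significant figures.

L = 8000 × 8 = 64000 bits.
Transmission delay per hop = L/R = 64000/12000000000 = 0.00533333 ms; 2 hops → 0.0106667 ms.
Propagation delays (d/s per hop): 8.29268, 0.000857143 ms; sum = 8.29354 ms.
End-to-end = 8.30 ms.

8.30 ms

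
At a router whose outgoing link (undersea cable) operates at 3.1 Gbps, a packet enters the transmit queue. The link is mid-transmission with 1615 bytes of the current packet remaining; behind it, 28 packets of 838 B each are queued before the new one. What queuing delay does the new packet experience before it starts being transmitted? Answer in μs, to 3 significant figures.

64.7 μs

Each queued packet: L/R = 6704/3100000000 = 2.16258 μs.
28 queued → 60.5523 μs.
Plus remaining 12920 bits of current packet: 4.16774 μs.
Queuing delay = 64.7 μs.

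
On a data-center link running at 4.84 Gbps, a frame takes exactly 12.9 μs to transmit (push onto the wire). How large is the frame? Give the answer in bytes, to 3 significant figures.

7800 bytes

L = R × t_tx = 4840000000 b/s × 1.29e-05 s = 62436 bits.
In bytes: 62436 / 8 = 7800 bytes.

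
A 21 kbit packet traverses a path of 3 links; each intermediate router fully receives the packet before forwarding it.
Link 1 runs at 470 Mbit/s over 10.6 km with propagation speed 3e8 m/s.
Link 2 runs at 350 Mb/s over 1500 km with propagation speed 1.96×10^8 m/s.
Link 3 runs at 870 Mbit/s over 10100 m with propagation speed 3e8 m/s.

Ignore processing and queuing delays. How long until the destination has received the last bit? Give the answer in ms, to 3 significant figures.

7.85 ms

L = 21000 bits.
Transmission delays (L/R per hop): 0.0446809, 0.06, 0.0241379 ms; sum = 0.128819 ms.
Propagation delays (d/s per hop): 0.0353333, 7.65306, 0.0336667 ms; sum = 7.72206 ms.
End-to-end = 7.85 ms.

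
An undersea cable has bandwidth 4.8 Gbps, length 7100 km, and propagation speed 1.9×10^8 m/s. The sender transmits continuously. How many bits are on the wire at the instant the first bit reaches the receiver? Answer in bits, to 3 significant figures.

Propagation delay = 7100000 / 190000000 = 0.0373684 s.
BDP = R × t_prop = 4800000000 × 0.0373684 = 179368000 bits.

179000000 bits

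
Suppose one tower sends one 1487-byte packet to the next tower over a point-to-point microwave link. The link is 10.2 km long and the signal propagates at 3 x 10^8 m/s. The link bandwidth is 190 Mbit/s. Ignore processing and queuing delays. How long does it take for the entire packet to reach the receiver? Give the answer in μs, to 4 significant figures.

L = 1487 × 8 = 11896 bits.
Transmission delay = L/R = 11896 / 190000000 = 62.6105 μs.
Propagation delay = d/s = 10200 m / 300000000 m/s = 34 μs.
Total = 96.61 μs.

96.61 μs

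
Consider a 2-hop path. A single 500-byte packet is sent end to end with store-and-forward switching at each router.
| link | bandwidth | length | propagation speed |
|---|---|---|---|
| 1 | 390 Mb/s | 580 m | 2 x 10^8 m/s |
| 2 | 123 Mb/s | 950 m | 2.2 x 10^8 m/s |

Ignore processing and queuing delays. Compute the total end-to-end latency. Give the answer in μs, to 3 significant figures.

L = 500 × 8 = 4000 bits.
Transmission delays (L/R per hop): 10.2564, 32.5203 μs; sum = 42.7767 μs.
Propagation delays (d/s per hop): 2.9, 4.31818 μs; sum = 7.21818 μs.
End-to-end = 50.0 μs.

50.0 μs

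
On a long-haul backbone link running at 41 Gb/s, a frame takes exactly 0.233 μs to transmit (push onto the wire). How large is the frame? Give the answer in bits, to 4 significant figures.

L = R × t_tx = 41000000000 b/s × 2.33e-07 s = 9553 bits.

9553 bits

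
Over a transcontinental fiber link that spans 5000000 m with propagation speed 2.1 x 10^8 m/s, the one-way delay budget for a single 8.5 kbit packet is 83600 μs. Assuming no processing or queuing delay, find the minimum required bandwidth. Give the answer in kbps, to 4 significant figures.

Propagation delay = 5000000 / 210000000 = 23809.5 μs.
Transmission budget = 83600 − 23809.5 = 59790.5 μs.
R ≥ L / t_tx = 8500 bits / 0.0597905 s = 142.2 kbps.

142.2 kbps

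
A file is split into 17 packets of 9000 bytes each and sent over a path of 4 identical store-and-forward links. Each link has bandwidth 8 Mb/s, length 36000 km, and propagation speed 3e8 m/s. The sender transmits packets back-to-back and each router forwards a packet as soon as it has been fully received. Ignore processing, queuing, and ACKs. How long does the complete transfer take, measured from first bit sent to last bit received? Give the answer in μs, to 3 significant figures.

Per-hop transmission t_tx = L/R = 72000/8000000 = 9000 μs.
Per-hop propagation t_prop = 36000000/300000000 = 120000 μs.
Pipeline fill: first packet needs 4·t_tx to clear all hops; remaining 16 packets each add one t_tx.
Total = (4+17-1)·t_tx + 4·t_prop = 20·9000 + 4·120000 = 660000 μs.

660000 μs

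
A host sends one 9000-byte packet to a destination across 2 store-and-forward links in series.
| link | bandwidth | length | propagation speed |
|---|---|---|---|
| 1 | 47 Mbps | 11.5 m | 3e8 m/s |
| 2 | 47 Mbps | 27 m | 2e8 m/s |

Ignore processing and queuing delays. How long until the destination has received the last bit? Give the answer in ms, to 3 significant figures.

3.06 ms

L = 9000 × 8 = 72000 bits.
Transmission delay per hop = L/R = 72000/47000000 = 1.53191 ms; 2 hops → 3.06383 ms.
Propagation delays (d/s per hop): 3.83333e-05, 0.000135 ms; sum = 0.000173333 ms.
End-to-end = 3.06 ms.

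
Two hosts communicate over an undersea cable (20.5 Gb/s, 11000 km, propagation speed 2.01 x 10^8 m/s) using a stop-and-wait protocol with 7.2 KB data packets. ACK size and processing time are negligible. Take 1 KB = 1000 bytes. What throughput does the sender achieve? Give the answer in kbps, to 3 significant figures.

526 kbps

t_tx = L/R = 57600/20500000000 = 2.80976e-06 s.
t_prop = 11000000/2.01e+08 = 0.0547264 s; RTT = 0.109453 s.
Cycle = t_tx + RTT = 0.109456 s.
Throughput = L / cycle = 57600 / 0.109456 = 526 kbps.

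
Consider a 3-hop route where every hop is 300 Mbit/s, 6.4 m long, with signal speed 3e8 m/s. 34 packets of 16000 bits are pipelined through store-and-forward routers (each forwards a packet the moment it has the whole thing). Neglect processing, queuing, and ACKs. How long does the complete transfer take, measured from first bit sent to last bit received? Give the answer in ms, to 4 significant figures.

Per-hop transmission t_tx = L/R = 16000/300000000 = 0.0533333 ms.
Per-hop propagation t_prop = 6.4/300000000 = 2.13333e-05 ms.
Pipeline fill: first packet needs 3·t_tx to clear all hops; remaining 33 packets each add one t_tx.
Total = (3+34-1)·t_tx + 3·t_prop = 36·0.0533333 + 3·2.13333e-05 = 1.920 ms.

1.920 ms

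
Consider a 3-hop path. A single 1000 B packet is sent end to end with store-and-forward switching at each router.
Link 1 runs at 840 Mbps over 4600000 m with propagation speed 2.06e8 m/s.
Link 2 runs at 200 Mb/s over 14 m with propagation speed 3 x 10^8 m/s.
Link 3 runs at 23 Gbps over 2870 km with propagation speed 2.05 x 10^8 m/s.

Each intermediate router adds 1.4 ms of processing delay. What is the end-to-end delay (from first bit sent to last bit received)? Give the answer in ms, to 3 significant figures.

L = 1000 × 8 = 8000 bits.
Transmission delays (L/R per hop): 0.00952381, 0.04, 0.000347826 ms; sum = 0.0498716 ms.
Propagation delays (d/s per hop): 22.3301, 4.66667e-05, 14 ms; sum = 36.3301 ms.
Processing at 2 router(s): 2 × 1.4 ms = 2.8 ms.
End-to-end = 39.2 ms.

39.2 ms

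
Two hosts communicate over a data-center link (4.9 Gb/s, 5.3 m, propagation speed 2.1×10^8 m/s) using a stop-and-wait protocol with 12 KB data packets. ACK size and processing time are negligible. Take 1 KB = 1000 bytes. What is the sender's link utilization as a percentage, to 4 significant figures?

t_tx = L/R = 96000/4900000000 = 1.95918e-05 s.
t_prop = 5.3/210000000 = 2.52381e-08 s; RTT = 5.04762e-08 s.
Cycle = t_tx + RTT = 1.96423e-05 s.
Utilization = t_tx / cycle = 1.95918e-05/1.96423e-05 = 99.74 %.

99.74 %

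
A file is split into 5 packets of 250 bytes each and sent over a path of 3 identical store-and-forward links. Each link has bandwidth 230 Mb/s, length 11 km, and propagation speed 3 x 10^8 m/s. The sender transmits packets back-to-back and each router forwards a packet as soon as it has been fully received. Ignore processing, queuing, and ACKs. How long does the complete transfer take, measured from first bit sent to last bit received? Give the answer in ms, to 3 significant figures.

Per-hop transmission t_tx = L/R = 2000/230000000 = 0.00869565 ms.
Per-hop propagation t_prop = 11000/300000000 = 0.0366667 ms.
Pipeline fill: first packet needs 3·t_tx to clear all hops; remaining 4 packets each add one t_tx.
Total = (3+5-1)·t_tx + 3·t_prop = 7·0.00869565 + 3·0.0366667 = 0.171 ms.

0.171 ms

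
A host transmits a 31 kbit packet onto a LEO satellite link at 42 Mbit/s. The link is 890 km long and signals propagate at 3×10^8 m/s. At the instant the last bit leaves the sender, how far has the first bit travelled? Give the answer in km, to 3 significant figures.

221 km

t_tx = L/R = 31000/42000000 = 0.000738095 s.
Distance = s × t_tx = 300000000 × 0.000738095 = 221 km.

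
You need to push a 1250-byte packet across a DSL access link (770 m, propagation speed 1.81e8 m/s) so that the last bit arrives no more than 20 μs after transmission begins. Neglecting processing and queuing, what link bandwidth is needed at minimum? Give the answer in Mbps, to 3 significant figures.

L = 10000 bits.
Propagation delay = 770 / 181000000 = 4.25414 μs.
Transmission budget = 20 − 4.25414 = 15.7459 μs.
R ≥ L / t_tx = 10000 bits / 1.57459e-05 s = 635 Mbps.

635 Mbps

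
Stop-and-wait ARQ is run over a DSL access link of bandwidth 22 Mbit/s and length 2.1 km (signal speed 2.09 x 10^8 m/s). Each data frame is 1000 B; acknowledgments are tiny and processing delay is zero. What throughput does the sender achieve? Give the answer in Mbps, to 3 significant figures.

20.8 Mbps

t_tx = L/R = 8000/22000000 = 0.000363636 s.
t_prop = 2100/209000000 = 1.00478e-05 s; RTT = 2.00957e-05 s.
Cycle = t_tx + RTT = 0.000383732 s.
Throughput = L / cycle = 8000 / 0.000383732 = 20.8 Mbps.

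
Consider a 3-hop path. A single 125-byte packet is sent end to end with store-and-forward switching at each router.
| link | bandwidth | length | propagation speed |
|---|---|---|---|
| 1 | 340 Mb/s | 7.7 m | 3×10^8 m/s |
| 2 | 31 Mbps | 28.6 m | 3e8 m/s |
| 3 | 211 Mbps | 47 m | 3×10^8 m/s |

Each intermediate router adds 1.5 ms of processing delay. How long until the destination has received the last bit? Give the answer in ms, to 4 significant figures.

L = 125 × 8 = 1000 bits.
Transmission delays (L/R per hop): 0.00294118, 0.0322581, 0.00473934 ms; sum = 0.0399386 ms.
Propagation delays (d/s per hop): 2.56667e-05, 9.53333e-05, 0.000156667 ms; sum = 0.000277667 ms.
Processing at 2 router(s): 2 × 1.5 ms = 3 ms.
End-to-end = 3.040 ms.

3.040 ms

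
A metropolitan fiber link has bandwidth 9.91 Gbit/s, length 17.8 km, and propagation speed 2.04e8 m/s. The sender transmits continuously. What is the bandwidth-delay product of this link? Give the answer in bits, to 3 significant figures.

Propagation delay = 17800 / 204000000 = 8.72549e-05 s.
BDP = R × t_prop = 9910000000 × 8.72549e-05 = 864696 bits.

865000 bits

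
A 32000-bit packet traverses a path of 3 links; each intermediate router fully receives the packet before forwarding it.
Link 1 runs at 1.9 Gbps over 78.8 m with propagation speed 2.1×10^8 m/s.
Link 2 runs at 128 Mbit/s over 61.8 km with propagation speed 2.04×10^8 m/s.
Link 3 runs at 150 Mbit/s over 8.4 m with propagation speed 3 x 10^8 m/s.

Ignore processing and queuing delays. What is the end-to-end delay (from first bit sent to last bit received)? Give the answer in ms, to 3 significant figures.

Transmission delays (L/R per hop): 0.0168421, 0.25, 0.213333 ms; sum = 0.480175 ms.
Propagation delays (d/s per hop): 0.000375238, 0.302941, 2.8e-05 ms; sum = 0.303344 ms.
End-to-end = 0.784 ms.

0.784 ms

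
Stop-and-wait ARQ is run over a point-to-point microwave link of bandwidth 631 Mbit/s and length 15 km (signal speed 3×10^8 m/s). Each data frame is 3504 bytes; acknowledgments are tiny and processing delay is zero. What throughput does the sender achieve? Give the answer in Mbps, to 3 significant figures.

t_tx = L/R = 28032/631000000 = 4.44247e-05 s.
t_prop = 15000/300000000 = 5e-05 s; RTT = 0.0001 s.
Cycle = t_tx + RTT = 0.000144425 s.
Throughput = L / cycle = 28032 / 0.000144425 = 194 Mbps.

194 Mbps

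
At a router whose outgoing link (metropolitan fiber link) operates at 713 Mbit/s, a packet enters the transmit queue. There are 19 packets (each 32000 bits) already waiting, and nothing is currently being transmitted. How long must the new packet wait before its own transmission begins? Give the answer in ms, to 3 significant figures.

Each queued packet: L/R = 32000/713000000 = 0.0448808 ms.
19 queued → 0.852735 ms.
Queuing delay = 0.853 ms.

0.853 ms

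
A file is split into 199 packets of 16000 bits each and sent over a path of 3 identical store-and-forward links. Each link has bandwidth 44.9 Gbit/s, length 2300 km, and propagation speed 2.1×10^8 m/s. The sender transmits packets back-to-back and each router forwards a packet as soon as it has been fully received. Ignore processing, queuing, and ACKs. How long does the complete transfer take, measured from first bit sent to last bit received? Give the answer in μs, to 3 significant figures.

32900 μs

Per-hop transmission t_tx = L/R = 16000/44900000000 = 0.356347 μs.
Per-hop propagation t_prop = 2300000/210000000 = 10952.4 μs.
Pipeline fill: first packet needs 3·t_tx to clear all hops; remaining 198 packets each add one t_tx.
Total = (3+199-1)·t_tx + 3·t_prop = 201·0.356347 + 3·10952.4 = 32900 μs.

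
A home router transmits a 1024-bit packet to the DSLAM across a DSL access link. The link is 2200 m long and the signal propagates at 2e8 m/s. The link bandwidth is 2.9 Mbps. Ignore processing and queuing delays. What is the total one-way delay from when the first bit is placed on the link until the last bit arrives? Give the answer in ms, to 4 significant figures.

0.3641 ms

Transmission delay = L/R = 1024 / 2900000 = 0.353103 ms.
Propagation delay = d/s = 2200 m / 200000000 m/s = 0.011 ms.
Total = 0.3641 ms.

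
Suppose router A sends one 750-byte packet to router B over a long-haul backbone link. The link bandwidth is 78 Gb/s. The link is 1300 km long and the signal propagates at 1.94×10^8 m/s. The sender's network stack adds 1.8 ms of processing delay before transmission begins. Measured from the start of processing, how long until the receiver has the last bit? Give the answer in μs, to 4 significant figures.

L = 750 × 8 = 6000 bits.
Transmission delay = L/R = 6000 / 78000000000 = 0.0769231 μs.
Propagation delay = d/s = 1300000 m / 194000000 m/s = 6701.03 μs.
Plus processing delay 1.8 ms = 1800 μs.
Total = 8501 μs.

8501 μs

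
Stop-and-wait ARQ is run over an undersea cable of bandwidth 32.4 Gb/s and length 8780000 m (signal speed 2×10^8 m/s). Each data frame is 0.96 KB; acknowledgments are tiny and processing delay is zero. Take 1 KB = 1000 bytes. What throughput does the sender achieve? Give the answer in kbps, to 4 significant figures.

t_tx = L/R = 7680/32400000000 = 2.37037e-07 s.
t_prop = 8780000/200000000 = 0.0439 s; RTT = 0.0878 s.
Cycle = t_tx + RTT = 0.0878002 s.
Throughput = L / cycle = 7680 / 0.0878002 = 87.47 kbps.

87.47 kbps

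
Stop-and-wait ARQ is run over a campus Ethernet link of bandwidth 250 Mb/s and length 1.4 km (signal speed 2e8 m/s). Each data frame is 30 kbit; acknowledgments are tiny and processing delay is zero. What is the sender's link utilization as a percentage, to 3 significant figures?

t_tx = L/R = 30000/250000000 = 0.00012 s.
t_prop = 1400/200000000 = 7e-06 s; RTT = 1.4e-05 s.
Cycle = t_tx + RTT = 0.000134 s.
Utilization = t_tx / cycle = 0.00012/0.000134 = 89.6 %.

89.6 %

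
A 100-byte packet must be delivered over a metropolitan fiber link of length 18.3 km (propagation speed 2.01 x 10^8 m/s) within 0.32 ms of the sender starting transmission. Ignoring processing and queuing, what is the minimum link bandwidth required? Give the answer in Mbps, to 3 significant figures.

L = 800 bits.
Propagation delay = 18300 / 2.01e+08 = 0.0910448 ms.
Transmission budget = 0.32 − 0.0910448 = 0.228955 ms.
R ≥ L / t_tx = 800 bits / 0.000228955 s = 3.49 Mbps.

3.49 Mbps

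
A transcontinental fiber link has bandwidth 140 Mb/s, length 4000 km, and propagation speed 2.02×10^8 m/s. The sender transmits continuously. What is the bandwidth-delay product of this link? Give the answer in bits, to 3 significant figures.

Propagation delay = 4000000 / 202000000 = 0.019802 s.
BDP = R × t_prop = 140000000 × 0.019802 = 2772280 bits.

2770000 bits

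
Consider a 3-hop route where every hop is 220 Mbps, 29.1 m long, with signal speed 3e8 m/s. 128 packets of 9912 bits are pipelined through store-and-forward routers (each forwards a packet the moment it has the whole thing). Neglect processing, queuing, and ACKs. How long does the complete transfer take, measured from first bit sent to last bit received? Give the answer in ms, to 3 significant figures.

Per-hop transmission t_tx = L/R = 9912/220000000 = 0.0450545 ms.
Per-hop propagation t_prop = 29.1/300000000 = 9.7e-05 ms.
Pipeline fill: first packet needs 3·t_tx to clear all hops; remaining 127 packets each add one t_tx.
Total = (3+128-1)·t_tx + 3·t_prop = 130·0.0450545 + 3·9.7e-05 = 5.86 ms.

5.86 ms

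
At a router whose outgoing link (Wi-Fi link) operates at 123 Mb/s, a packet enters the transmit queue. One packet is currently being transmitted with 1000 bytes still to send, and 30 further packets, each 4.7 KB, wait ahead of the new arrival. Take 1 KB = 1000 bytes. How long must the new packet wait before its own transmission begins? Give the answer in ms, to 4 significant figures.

9.236 ms

Each queued packet: L/R = 37600/123000000 = 0.305691 ms.
30 queued → 9.17073 ms.
Plus remaining 8000 bits of current packet: 0.0650407 ms.
Queuing delay = 9.236 ms.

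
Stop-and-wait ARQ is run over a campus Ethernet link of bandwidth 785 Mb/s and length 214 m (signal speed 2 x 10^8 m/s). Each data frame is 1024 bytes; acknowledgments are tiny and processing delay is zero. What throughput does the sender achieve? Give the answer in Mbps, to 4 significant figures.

651.4 Mbps

t_tx = L/R = 8192/785000000 = 1.04357e-05 s.
t_prop = 214/200000000 = 1.07e-06 s; RTT = 2.14e-06 s.
Cycle = t_tx + RTT = 1.25757e-05 s.
Throughput = L / cycle = 8192 / 1.25757e-05 = 651.4 Mbps.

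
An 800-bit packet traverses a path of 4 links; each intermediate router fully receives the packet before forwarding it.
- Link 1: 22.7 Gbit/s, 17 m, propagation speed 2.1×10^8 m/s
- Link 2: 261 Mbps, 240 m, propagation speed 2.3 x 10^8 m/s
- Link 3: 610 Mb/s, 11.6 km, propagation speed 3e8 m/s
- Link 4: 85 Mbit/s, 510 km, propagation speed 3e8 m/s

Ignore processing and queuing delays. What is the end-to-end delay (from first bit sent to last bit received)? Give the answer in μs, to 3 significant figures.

1750 μs

Transmission delays (L/R per hop): 0.0352423, 3.06513, 1.31148, 9.41176 μs; sum = 13.8236 μs.
Propagation delays (d/s per hop): 0.0809524, 1.04348, 38.6667, 1700 μs; sum = 1739.79 μs.
End-to-end = 1750 μs.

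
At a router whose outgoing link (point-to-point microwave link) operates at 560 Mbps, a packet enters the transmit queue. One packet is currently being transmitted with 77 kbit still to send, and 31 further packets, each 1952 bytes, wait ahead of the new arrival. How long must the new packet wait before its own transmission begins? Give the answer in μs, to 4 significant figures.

Each queued packet: L/R = 15616/560000000 = 27.8857 μs.
31 queued → 864.457 μs.
Plus remaining 77000 bits of current packet: 137.5 μs.
Queuing delay = 1002 μs.

1002 μs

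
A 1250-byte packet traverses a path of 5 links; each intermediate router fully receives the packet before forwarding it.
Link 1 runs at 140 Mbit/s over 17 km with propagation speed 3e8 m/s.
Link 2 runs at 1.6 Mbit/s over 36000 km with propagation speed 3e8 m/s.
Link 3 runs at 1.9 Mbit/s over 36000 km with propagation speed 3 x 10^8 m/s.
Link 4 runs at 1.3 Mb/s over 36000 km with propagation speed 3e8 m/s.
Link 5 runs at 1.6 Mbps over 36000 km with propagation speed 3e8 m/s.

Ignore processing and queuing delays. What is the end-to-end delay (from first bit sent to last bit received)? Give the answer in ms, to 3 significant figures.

506 ms

L = 1250 × 8 = 10000 bits.
Transmission delays (L/R per hop): 0.0714286, 6.25, 5.26316, 7.69231, 6.25 ms; sum = 25.5269 ms.
Propagation delays (d/s per hop): 0.0566667, 120, 120, 120, 120 ms; sum = 480.057 ms.
End-to-end = 506 ms.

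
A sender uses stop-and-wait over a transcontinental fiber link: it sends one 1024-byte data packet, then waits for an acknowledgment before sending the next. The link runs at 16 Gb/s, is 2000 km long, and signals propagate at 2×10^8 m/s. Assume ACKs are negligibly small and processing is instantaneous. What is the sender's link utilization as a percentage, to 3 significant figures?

t_tx = L/R = 8192/16000000000 = 5.12e-07 s.
t_prop = 2000000/200000000 = 0.01 s; RTT = 0.02 s.
Cycle = t_tx + RTT = 0.0200005 s.
Utilization = t_tx / cycle = 5.12e-07/0.0200005 = 0.00256 %.

0.00256 %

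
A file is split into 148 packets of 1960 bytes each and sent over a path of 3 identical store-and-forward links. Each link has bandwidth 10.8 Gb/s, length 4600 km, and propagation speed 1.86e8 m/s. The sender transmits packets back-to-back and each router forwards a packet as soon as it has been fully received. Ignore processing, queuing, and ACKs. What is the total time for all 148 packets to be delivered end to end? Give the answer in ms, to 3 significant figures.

74.4 ms

Per-hop transmission t_tx = L/R = 15680/10800000000 = 0.00145185 ms.
Per-hop propagation t_prop = 4600000/186000000 = 24.7312 ms.
Pipeline fill: first packet needs 3·t_tx to clear all hops; remaining 147 packets each add one t_tx.
Total = (3+148-1)·t_tx + 3·t_prop = 150·0.00145185 + 3·24.7312 = 74.4 ms.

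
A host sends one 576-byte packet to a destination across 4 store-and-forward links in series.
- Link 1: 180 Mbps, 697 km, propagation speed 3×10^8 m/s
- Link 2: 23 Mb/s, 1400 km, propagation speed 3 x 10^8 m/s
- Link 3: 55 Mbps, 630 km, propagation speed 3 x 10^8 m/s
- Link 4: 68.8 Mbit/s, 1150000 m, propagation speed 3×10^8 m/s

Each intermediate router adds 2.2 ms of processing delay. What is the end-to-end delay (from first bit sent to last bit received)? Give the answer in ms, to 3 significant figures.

L = 576 × 8 = 4608 bits.
Transmission delays (L/R per hop): 0.0256, 0.200348, 0.0837818, 0.0669767 ms; sum = 0.376706 ms.
Propagation delays (d/s per hop): 2.32333, 4.66667, 2.1, 3.83333 ms; sum = 12.9233 ms.
Processing at 3 router(s): 3 × 2.2 ms = 6.6 ms.
End-to-end = 19.9 ms.

19.9 ms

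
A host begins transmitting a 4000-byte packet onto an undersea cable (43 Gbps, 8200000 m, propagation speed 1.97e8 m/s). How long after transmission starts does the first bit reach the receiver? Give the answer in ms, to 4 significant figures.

41.62 ms

First bit experiences only propagation delay: d/s = 8200000/197000000 = 41.62 ms.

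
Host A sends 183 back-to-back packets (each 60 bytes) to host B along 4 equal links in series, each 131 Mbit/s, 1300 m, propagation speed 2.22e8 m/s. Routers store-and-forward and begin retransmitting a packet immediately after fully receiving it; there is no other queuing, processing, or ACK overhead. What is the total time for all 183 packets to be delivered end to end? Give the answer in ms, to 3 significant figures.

Per-hop transmission t_tx = L/R = 480/131000000 = 0.00366412 ms.
Per-hop propagation t_prop = 1300/2.22e+08 = 0.00585586 ms.
Pipeline fill: first packet needs 4·t_tx to clear all hops; remaining 182 packets each add one t_tx.
Total = (4+183-1)·t_tx + 4·t_prop = 186·0.00366412 + 4·0.00585586 = 0.705 ms.

0.705 ms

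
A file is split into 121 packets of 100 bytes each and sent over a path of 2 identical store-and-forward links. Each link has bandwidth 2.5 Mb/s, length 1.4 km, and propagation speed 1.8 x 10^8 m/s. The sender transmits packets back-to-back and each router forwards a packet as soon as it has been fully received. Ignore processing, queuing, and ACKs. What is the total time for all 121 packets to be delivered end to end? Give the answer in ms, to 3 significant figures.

Per-hop transmission t_tx = L/R = 800/2500000 = 0.32 ms.
Per-hop propagation t_prop = 1400/180000000 = 0.00777778 ms.
Pipeline fill: first packet needs 2·t_tx to clear all hops; remaining 120 packets each add one t_tx.
Total = (2+121-1)·t_tx + 2·t_prop = 122·0.32 + 2·0.00777778 = 39.1 ms.

39.1 ms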